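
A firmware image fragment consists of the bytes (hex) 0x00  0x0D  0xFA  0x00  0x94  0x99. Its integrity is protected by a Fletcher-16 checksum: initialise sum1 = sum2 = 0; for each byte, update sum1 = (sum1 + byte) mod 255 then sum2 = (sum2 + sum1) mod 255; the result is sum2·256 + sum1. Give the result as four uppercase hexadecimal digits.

Running sums (mod 255):
  after byte 0 (0x00): sum1=0, sum2=0
  after byte 1 (0x0D): sum1=13, sum2=13
  after byte 2 (0xFA): sum1=8, sum2=21
  after byte 3 (0x00): sum1=8, sum2=29
  after byte 4 (0x94): sum1=156, sum2=185
  after byte 5 (0x99): sum1=54, sum2=239
Checksum = sum2·256 + sum1 = 239·256 + 54 = 61238 = 0xEF36.

EF36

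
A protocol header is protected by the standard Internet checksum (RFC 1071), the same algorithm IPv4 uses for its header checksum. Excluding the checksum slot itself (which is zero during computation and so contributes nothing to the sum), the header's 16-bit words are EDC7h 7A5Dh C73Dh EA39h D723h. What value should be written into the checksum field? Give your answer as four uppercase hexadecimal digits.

0F3F

One's-complement addition (fold any carry out of bit 15 back into bit 0):
  0xEDC7 + 0x7A5D = 0x16824 → wrap carry → 0x6825
  0x6825 + 0xC73D = 0x12F62 → wrap carry → 0x2F63
  0x2F63 + 0xEA39 = 0x1199C → wrap carry → 0x199D
  0x199D + 0xD723 = 0x0F0C0
One's-complement sum = 0xF0C0.
Checksum = ~0xF0C0 & 0xFFFF = 0x0F3F.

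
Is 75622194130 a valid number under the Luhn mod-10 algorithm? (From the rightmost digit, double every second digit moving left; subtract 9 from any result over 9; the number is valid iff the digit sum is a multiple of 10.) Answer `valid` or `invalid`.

From the right, keep odd positions and double even positions (subtract 9 from any doubled value over 9):
  doubled (positions 2,4,...): 6 8 2 4 1 → sum 21
  kept (positions 1,3,...): 0 1 9 2 6 7 → sum 25
Total = 46.
46 mod 10 = 6, so the number is invalid.

invalid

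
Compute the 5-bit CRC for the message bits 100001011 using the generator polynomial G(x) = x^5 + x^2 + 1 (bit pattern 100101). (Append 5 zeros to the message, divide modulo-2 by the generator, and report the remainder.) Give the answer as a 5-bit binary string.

Append 5 zeros: 10000101100000. Divide by 100101 (XOR where the leading bit is 1):
  pos 0: 100001 XOR 100101 = 000100
  pos 3: 100011 XOR 100101 = 000110
  pos 6: 110000 XOR 100101 = 010101
  pos 7: 101010 XOR 100101 = 001111
Remainder (last 5 bits) = 11110. This is the CRC / FCS.

11110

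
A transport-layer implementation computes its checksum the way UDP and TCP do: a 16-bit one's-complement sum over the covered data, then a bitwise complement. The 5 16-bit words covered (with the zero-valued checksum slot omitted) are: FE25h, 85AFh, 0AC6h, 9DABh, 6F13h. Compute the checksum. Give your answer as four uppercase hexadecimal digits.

One's-complement addition (fold any carry out of bit 15 back into bit 0):
  0xFE25 + 0x85AF = 0x183D4 → wrap carry → 0x83D5
  0x83D5 + 0x0AC6 = 0x08E9B
  0x8E9B + 0x9DAB = 0x12C46 → wrap carry → 0x2C47
  0x2C47 + 0x6F13 = 0x09B5A
One's-complement sum = 0x9B5A.
Checksum = ~0x9B5A & 0xFFFF = 0x64A5.

64A5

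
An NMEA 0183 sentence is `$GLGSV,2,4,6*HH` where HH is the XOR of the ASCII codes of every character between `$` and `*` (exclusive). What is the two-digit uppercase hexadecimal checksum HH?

55

XOR the ASCII codes of the payload characters:
  'G' = 0x47 → acc = 0x47
  'L' = 0x4C → acc = 0x0B
  'G' = 0x47 → acc = 0x4C
  'S' = 0x53 → acc = 0x1F
  'V' = 0x56 → acc = 0x49
  ',' = 0x2C → acc = 0x65
  '2' = 0x32 → acc = 0x57
  ',' = 0x2C → acc = 0x7B
  '4' = 0x34 → acc = 0x4F
  ',' = 0x2C → acc = 0x63
  '6' = 0x36 → acc = 0x55
Checksum = 0x55.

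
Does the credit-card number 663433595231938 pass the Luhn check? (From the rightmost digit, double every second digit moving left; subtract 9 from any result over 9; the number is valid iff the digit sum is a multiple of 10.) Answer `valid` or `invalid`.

valid

From the right, keep odd positions and double even positions (subtract 9 from any doubled value over 9):
  doubled (positions 2,4,...): 6 2 4 9 6 8 3 → sum 38
  kept (positions 1,3,...): 8 9 3 5 5 3 3 6 → sum 42
Total = 80.
80 mod 10 = 0, so the number is valid.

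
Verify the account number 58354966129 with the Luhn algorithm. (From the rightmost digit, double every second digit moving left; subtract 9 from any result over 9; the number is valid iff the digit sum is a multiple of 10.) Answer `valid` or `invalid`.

invalid

From the right, keep odd positions and double even positions (subtract 9 from any doubled value over 9):
  doubled (positions 2,4,...): 4 3 9 1 7 → sum 24
  kept (positions 1,3,...): 9 1 6 4 3 5 → sum 28
Total = 52.
52 mod 10 = 2, so the number is invalid.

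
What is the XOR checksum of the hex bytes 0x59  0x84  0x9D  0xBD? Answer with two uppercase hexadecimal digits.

XOR the bytes together:
  start with 0x59
  0x59 ⊕ 0x84 = 0xDD
  0xDD ⊕ 0x9D = 0x40
  0x40 ⊕ 0xBD = 0xFD

FD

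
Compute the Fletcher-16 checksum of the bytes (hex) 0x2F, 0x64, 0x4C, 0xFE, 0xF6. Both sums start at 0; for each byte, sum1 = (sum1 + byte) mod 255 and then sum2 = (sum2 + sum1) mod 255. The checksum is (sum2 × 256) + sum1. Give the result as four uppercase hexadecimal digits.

Running sums (mod 255):
  after byte 0 (0x2F): sum1=47, sum2=47
  after byte 1 (0x64): sum1=147, sum2=194
  after byte 2 (0x4C): sum1=223, sum2=162
  after byte 3 (0xFE): sum1=222, sum2=129
  after byte 4 (0xF6): sum1=213, sum2=87
Checksum = sum2·256 + sum1 = 87·256 + 213 = 22485 = 0x57D5.

57D5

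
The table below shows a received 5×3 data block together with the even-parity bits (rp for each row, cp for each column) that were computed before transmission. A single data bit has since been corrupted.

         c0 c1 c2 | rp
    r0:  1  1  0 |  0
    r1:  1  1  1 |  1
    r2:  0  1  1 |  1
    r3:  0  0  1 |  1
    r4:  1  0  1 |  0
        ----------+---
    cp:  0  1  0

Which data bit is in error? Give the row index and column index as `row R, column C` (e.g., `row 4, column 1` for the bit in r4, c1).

row 2, column 0

Recompute each row's even parity and compare to rp:
  r0: data parity 0, sent rp 0 → ok
  r1: data parity 1, sent rp 1 → ok
  r2: data parity 0, sent rp 1 → mismatch
  r3: data parity 1, sent rp 1 → ok
  r4: data parity 0, sent rp 0 → ok
Recompute each column's even parity and compare to cp:
  c0: data parity 1, sent cp 0 → mismatch
  c1: data parity 1, sent cp 1 → ok
  c2: data parity 0, sent cp 0 → ok
Exactly one row (r2) and one column (c0) fail → the flipped bit is at their intersection.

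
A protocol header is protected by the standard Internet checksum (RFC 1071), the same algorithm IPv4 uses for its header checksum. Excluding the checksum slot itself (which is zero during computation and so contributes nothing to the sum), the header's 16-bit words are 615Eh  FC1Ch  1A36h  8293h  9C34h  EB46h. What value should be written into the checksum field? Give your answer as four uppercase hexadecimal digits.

7E3F

One's-complement addition (fold any carry out of bit 15 back into bit 0):
  0x615E + 0xFC1C = 0x15D7A → wrap carry → 0x5D7B
  0x5D7B + 0x1A36 = 0x077B1
  0x77B1 + 0x8293 = 0x0FA44
  0xFA44 + 0x9C34 = 0x19678 → wrap carry → 0x9679
  0x9679 + 0xEB46 = 0x181BF → wrap carry → 0x81C0
One's-complement sum = 0x81C0.
Checksum = ~0x81C0 & 0xFFFF = 0x7E3F.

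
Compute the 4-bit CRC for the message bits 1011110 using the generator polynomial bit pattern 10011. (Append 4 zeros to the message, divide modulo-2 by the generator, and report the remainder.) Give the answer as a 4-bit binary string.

Append 4 zeros: 10111100000. Divide by 10011 (XOR where the leading bit is 1):
  pos 0: 10111 XOR 10011 = 00100
  pos 2: 10010 XOR 10011 = 00001
  pos 6: 10000 XOR 10011 = 00011
Remainder (last 4 bits) = 0011. This is the CRC / FCS.

0011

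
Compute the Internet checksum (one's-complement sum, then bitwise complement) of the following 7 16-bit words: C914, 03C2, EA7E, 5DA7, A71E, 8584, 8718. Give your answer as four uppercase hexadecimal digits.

3747

One's-complement addition (fold any carry out of bit 15 back into bit 0):
  0xC914 + 0x03C2 = 0x0CCD6
  0xCCD6 + 0xEA7E = 0x1B754 → wrap carry → 0xB755
  0xB755 + 0x5DA7 = 0x114FC → wrap carry → 0x14FD
  0x14FD + 0xA71E = 0x0BC1B
  0xBC1B + 0x8584 = 0x1419F → wrap carry → 0x41A0
  0x41A0 + 0x8718 = 0x0C8B8
One's-complement sum = 0xC8B8.
Checksum = ~0xC8B8 & 0xFFFF = 0x3747.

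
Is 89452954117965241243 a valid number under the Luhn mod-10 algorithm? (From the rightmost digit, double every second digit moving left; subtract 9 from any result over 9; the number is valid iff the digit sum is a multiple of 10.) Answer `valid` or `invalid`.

From the right, keep odd positions and double even positions (subtract 9 from any doubled value over 9):
  doubled (positions 2,4,...): 8 2 4 3 5 2 1 4 8 7 → sum 44
  kept (positions 1,3,...): 3 2 4 5 9 1 4 9 5 9 → sum 51
Total = 95.
95 mod 10 = 5, so the number is invalid.

invalid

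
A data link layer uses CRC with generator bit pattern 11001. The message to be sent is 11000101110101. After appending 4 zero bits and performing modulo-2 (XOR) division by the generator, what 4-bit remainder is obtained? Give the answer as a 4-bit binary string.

0010

Append 4 zeros: 110001011101010000. Divide by 11001 (XOR where the leading bit is 1):
  pos 0: 11000 XOR 11001 = 00001
  pos 4: 11011 XOR 11001 = 00010
  pos 7: 10101 XOR 11001 = 01100
  pos 8: 11000 XOR 11001 = 00001
  pos 12: 11000 XOR 11001 = 00001
Remainder (last 4 bits) = 0010. This is the CRC / FCS.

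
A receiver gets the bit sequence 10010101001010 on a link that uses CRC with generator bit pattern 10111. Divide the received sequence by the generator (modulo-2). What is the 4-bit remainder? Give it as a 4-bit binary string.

Modulo-2 division of 10010101001010 by 10111:
  pos 0: 10010 XOR 10111 = 00101
  pos 2: 10110 XOR 10111 = 00001
  pos 6: 11001 XOR 10111 = 01110
  pos 7: 11100 XOR 10111 = 01011
  pos 8: 10111 XOR 10111 = 00000
Remainder = 0000 (zero — the frame passes the CRC check).

0000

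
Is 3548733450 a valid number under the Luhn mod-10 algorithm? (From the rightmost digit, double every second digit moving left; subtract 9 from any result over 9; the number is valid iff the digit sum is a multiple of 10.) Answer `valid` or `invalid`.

From the right, keep odd positions and double even positions (subtract 9 from any doubled value over 9):
  doubled (positions 2,4,...): 1 6 5 8 6 → sum 26
  kept (positions 1,3,...): 0 4 3 8 5 → sum 20
Total = 46.
46 mod 10 = 6, so the number is invalid.

invalid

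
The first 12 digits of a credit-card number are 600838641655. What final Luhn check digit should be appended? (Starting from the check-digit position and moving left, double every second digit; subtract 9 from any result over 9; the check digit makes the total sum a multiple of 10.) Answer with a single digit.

Partial digits right→left: 5 5 6 1 4 6 8 3 8 0 0 6
Double every second digit counting from the check-digit position (so the 1st, 3rd, 5th, ... of the partial from the right).
  doubled (with −9 where >9): 1 3 8 7 7 0 → sum 26
  kept as-is: 5 1 6 3 0 6 → sum 21
Total = 26 + 21 = 47.
Check digit = (10 − (47 mod 10)) mod 10 = 3.

3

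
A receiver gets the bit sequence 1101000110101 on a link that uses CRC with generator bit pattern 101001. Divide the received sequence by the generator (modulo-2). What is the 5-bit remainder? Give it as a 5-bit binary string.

10000

Modulo-2 division of 1101000110101 by 101001:
  pos 0: 110100 XOR 101001 = 011101
  pos 1: 111010 XOR 101001 = 010011
  pos 2: 100111 XOR 101001 = 001110
  pos 4: 111010 XOR 101001 = 010011
  pos 5: 100111 XOR 101001 = 001110
  pos 7: 111001 XOR 101001 = 010000
Remainder = 10000 (nonzero — an error is detected).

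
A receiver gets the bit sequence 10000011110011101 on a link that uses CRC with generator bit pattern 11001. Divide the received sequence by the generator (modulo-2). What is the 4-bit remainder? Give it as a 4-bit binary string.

Modulo-2 division of 10000011110011101 by 11001:
  pos 0: 10000 XOR 11001 = 01001
  pos 1: 10010 XOR 11001 = 01011
  pos 2: 10111 XOR 11001 = 01110
  pos 3: 11101 XOR 11001 = 00100
  pos 5: 10011 XOR 11001 = 01010
  pos 6: 10100 XOR 11001 = 01101
  pos 7: 11010 XOR 11001 = 00011
  pos 10: 11111 XOR 11001 = 00110
  pos 12: 11001 XOR 11001 = 00000
Remainder = 0000 (zero — the frame passes the CRC check).

0000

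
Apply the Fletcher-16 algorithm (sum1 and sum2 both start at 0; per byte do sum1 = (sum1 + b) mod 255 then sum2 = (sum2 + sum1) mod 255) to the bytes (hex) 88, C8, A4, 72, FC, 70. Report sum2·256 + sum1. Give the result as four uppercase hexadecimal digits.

Running sums (mod 255):
  after byte 0 (88): sum1=136, sum2=136
  after byte 1 (C8): sum1=81, sum2=217
  after byte 2 (A4): sum1=245, sum2=207
  after byte 3 (72): sum1=104, sum2=56
  after byte 4 (FC): sum1=101, sum2=157
  after byte 5 (70): sum1=213, sum2=115
Checksum = sum2·256 + sum1 = 115·256 + 213 = 29653 = 0x73D5.

73D5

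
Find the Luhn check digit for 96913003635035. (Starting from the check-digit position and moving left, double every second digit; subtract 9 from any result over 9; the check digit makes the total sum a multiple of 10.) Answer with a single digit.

Partial digits right→left: 5 3 0 5 3 6 3 0 0 3 1 9 6 9
Double every second digit counting from the check-digit position (so the 1st, 3rd, 5th, ... of the partial from the right).
  doubled (with −9 where >9): 1 0 6 6 0 2 3 → sum 18
  kept as-is: 3 5 6 0 3 9 9 → sum 35
Total = 18 + 35 = 53.
Check digit = (10 − (53 mod 10)) mod 10 = 7.

7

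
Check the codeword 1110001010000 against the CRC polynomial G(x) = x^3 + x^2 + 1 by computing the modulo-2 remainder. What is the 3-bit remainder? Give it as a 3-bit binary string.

Modulo-2 division of 1110001010000 by 1101:
  pos 0: 1110 XOR 1101 = 0011
  pos 2: 1100 XOR 1101 = 0001
  pos 5: 1101 XOR 1101 = 0000
Remainder = 000 (zero — the frame passes the CRC check).

000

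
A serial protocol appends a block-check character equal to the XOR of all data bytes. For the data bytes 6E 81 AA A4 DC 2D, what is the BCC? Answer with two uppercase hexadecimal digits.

XOR the bytes together:
  start with 0x6E
  0x6E ⊕ 0x81 = 0xEF
  0xEF ⊕ 0xAA = 0x45
  0x45 ⊕ 0xA4 = 0xE1
  0xE1 ⊕ 0xDC = 0x3D
  0x3D ⊕ 0x2D = 0x10

10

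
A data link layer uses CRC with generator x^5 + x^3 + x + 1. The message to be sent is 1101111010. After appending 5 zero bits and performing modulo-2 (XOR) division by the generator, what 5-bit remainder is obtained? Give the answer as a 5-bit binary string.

Append 5 zeros: 110111101000000. Divide by 101011 (XOR where the leading bit is 1):
  pos 0: 110111 XOR 101011 = 011100
  pos 1: 111001 XOR 101011 = 010010
  pos 2: 100100 XOR 101011 = 001111
  pos 4: 111110 XOR 101011 = 010101
  pos 5: 101010 XOR 101011 = 000001
Remainder (last 5 bits) = 10000. This is the CRC / FCS.

10000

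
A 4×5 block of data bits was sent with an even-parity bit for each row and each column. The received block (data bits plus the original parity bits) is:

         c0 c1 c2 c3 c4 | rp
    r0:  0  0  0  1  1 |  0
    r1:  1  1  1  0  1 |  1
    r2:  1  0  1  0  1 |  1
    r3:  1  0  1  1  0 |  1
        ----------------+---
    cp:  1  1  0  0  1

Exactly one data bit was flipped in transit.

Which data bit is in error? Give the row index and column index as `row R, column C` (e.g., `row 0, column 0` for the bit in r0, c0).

row 1, column 2

Recompute each row's even parity and compare to rp:
  r0: data parity 0, sent rp 0 → ok
  r1: data parity 0, sent rp 1 → mismatch
  r2: data parity 1, sent rp 1 → ok
  r3: data parity 1, sent rp 1 → ok
Recompute each column's even parity and compare to cp:
  c0: data parity 1, sent cp 1 → ok
  c1: data parity 1, sent cp 1 → ok
  c2: data parity 1, sent cp 0 → mismatch
  c3: data parity 0, sent cp 0 → ok
  c4: data parity 1, sent cp 1 → ok
Exactly one row (r1) and one column (c2) fail → the flipped bit is at their intersection.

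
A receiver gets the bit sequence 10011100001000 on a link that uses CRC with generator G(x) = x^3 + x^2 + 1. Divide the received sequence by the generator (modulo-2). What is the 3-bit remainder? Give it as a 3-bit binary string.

000

Modulo-2 division of 10011100001000 by 1101:
  pos 0: 1001 XOR 1101 = 0100
  pos 1: 1001 XOR 1101 = 0100
  pos 2: 1001 XOR 1101 = 0100
  pos 3: 1000 XOR 1101 = 0101
  pos 4: 1010 XOR 1101 = 0111
  pos 5: 1110 XOR 1101 = 0011
  pos 7: 1101 XOR 1101 = 0000
Remainder = 000 (zero — the frame passes the CRC check).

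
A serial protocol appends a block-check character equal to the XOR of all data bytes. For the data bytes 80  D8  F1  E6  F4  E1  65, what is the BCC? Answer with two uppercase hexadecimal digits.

3F

XOR the bytes together:
  start with 0x80
  0x80 ⊕ 0xD8 = 0x58
  0x58 ⊕ 0xF1 = 0xA9
  0xA9 ⊕ 0xE6 = 0x4F
  0x4F ⊕ 0xF4 = 0xBB
  0xBB ⊕ 0xE1 = 0x5A
  0x5A ⊕ 0x65 = 0x3F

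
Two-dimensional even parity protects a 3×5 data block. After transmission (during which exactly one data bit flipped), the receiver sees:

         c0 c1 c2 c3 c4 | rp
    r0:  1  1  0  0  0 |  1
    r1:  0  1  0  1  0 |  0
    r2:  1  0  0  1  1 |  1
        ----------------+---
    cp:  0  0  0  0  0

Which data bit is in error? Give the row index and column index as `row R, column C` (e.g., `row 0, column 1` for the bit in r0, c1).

Recompute each row's even parity and compare to rp:
  r0: data parity 0, sent rp 1 → mismatch
  r1: data parity 0, sent rp 0 → ok
  r2: data parity 1, sent rp 1 → ok
Recompute each column's even parity and compare to cp:
  c0: data parity 0, sent cp 0 → ok
  c1: data parity 0, sent cp 0 → ok
  c2: data parity 0, sent cp 0 → ok
  c3: data parity 0, sent cp 0 → ok
  c4: data parity 1, sent cp 0 → mismatch
Exactly one row (r0) and one column (c4) fail → the flipped bit is at their intersection.

row 0, column 4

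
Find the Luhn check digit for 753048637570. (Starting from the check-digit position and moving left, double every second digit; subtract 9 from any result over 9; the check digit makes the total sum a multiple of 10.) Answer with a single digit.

Partial digits right→left: 0 7 5 7 3 6 8 4 0 3 5 7
Double every second digit counting from the check-digit position (so the 1st, 3rd, 5th, ... of the partial from the right).
  doubled (with −9 where >9): 0 1 6 7 0 1 → sum 15
  kept as-is: 7 7 6 4 3 7 → sum 34
Total = 15 + 34 = 49.
Check digit = (10 − (49 mod 10)) mod 10 = 1.

1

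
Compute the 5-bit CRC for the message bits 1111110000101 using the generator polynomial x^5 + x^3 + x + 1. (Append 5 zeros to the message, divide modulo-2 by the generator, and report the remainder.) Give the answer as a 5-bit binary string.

11011

Append 5 zeros: 111111000010100000. Divide by 101011 (XOR where the leading bit is 1):
  pos 0: 111111 XOR 101011 = 010100
  pos 1: 101000 XOR 101011 = 000011
  pos 5: 110001 XOR 101011 = 011010
  pos 6: 110100 XOR 101011 = 011111
  pos 7: 111111 XOR 101011 = 010100
  pos 8: 101000 XOR 101011 = 000011
  pos 12: 110000 XOR 101011 = 011011
Remainder (last 5 bits) = 11011. This is the CRC / FCS.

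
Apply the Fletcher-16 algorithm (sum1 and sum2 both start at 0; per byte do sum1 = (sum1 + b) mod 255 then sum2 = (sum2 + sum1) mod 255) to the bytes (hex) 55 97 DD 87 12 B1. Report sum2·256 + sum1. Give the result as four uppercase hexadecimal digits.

Running sums (mod 255):
  after byte 0 (55): sum1=85, sum2=85
  after byte 1 (97): sum1=236, sum2=66
  after byte 2 (DD): sum1=202, sum2=13
  after byte 3 (87): sum1=82, sum2=95
  after byte 4 (12): sum1=100, sum2=195
  after byte 5 (B1): sum1=22, sum2=217
Checksum = sum2·256 + sum1 = 217·256 + 22 = 55574 = 0xD916.

D916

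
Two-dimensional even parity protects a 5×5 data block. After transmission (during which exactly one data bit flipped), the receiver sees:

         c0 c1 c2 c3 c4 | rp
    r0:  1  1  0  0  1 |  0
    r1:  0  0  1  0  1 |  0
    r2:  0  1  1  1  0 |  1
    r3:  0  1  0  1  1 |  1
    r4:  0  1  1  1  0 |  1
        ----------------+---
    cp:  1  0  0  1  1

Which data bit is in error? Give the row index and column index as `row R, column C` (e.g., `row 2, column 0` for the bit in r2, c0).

row 0, column 2

Recompute each row's even parity and compare to rp:
  r0: data parity 1, sent rp 0 → mismatch
  r1: data parity 0, sent rp 0 → ok
  r2: data parity 1, sent rp 1 → ok
  r3: data parity 1, sent rp 1 → ok
  r4: data parity 1, sent rp 1 → ok
Recompute each column's even parity and compare to cp:
  c0: data parity 1, sent cp 1 → ok
  c1: data parity 0, sent cp 0 → ok
  c2: data parity 1, sent cp 0 → mismatch
  c3: data parity 1, sent cp 1 → ok
  c4: data parity 1, sent cp 1 → ok
Exactly one row (r0) and one column (c2) fail → the flipped bit is at their intersection.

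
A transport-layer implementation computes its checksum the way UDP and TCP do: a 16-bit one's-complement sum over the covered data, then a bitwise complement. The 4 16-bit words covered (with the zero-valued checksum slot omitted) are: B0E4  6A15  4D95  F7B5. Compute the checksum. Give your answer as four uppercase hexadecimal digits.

9FBA

One's-complement addition (fold any carry out of bit 15 back into bit 0):
  0xB0E4 + 0x6A15 = 0x11AF9 → wrap carry → 0x1AFA
  0x1AFA + 0x4D95 = 0x0688F
  0x688F + 0xF7B5 = 0x16044 → wrap carry → 0x6045
One's-complement sum = 0x6045.
Checksum = ~0x6045 & 0xFFFF = 0x9FBA.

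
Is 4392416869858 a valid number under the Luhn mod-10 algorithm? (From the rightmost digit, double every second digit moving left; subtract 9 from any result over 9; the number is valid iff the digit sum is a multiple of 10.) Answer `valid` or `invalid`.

invalid

From the right, keep odd positions and double even positions (subtract 9 from any doubled value over 9):
  doubled (positions 2,4,...): 1 9 7 2 4 6 → sum 29
  kept (positions 1,3,...): 8 8 6 6 4 9 4 → sum 45
Total = 74.
74 mod 10 = 4, so the number is invalid.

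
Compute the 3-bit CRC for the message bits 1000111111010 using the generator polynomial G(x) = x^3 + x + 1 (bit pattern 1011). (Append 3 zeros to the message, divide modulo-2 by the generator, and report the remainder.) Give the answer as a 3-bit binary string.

Append 3 zeros: 1000111111010000. Divide by 1011 (XOR where the leading bit is 1):
  pos 0: 1000 XOR 1011 = 0011
  pos 2: 1111 XOR 1011 = 0100
  pos 3: 1001 XOR 1011 = 0010
  pos 5: 1011 XOR 1011 = 0000
  pos 9: 1010 XOR 1011 = 0001
  pos 12: 1000 XOR 1011 = 0011
Remainder (last 3 bits) = 011. This is the CRC / FCS.

011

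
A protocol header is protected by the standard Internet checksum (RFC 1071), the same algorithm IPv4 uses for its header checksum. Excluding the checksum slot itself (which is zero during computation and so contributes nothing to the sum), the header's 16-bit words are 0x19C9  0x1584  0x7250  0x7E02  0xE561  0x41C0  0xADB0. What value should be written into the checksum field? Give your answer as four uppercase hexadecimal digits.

0B8D

One's-complement addition (fold any carry out of bit 15 back into bit 0):
  0x19C9 + 0x1584 = 0x02F4D
  0x2F4D + 0x7250 = 0x0A19D
  0xA19D + 0x7E02 = 0x11F9F → wrap carry → 0x1FA0
  0x1FA0 + 0xE561 = 0x10501 → wrap carry → 0x0502
  0x0502 + 0x41C0 = 0x046C2
  0x46C2 + 0xADB0 = 0x0F472
One's-complement sum = 0xF472.
Checksum = ~0xF472 & 0xFFFF = 0x0B8D.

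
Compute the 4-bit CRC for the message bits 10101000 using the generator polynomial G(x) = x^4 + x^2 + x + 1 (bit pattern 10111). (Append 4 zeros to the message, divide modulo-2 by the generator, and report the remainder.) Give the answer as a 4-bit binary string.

Append 4 zeros: 101010000000. Divide by 10111 (XOR where the leading bit is 1):
  pos 0: 10101 XOR 10111 = 00010
  pos 3: 10000 XOR 10111 = 00111
  pos 5: 11100 XOR 10111 = 01011
  pos 6: 10110 XOR 10111 = 00001
Remainder (last 4 bits) = 0010. This is the CRC / FCS.

0010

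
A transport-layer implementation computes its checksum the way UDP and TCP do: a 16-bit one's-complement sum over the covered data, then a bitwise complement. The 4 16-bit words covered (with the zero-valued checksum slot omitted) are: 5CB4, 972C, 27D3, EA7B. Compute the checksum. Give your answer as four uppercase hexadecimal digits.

F9CF

One's-complement addition (fold any carry out of bit 15 back into bit 0):
  0x5CB4 + 0x972C = 0x0F3E0
  0xF3E0 + 0x27D3 = 0x11BB3 → wrap carry → 0x1BB4
  0x1BB4 + 0xEA7B = 0x1062F → wrap carry → 0x0630
One's-complement sum = 0x0630.
Checksum = ~0x0630 & 0xFFFF = 0xF9CF.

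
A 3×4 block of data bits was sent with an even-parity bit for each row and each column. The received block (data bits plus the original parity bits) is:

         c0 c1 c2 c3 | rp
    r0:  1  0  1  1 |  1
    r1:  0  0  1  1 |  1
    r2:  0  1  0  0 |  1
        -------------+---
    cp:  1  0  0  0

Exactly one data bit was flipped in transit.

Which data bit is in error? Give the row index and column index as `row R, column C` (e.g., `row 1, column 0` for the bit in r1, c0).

Recompute each row's even parity and compare to rp:
  r0: data parity 1, sent rp 1 → ok
  r1: data parity 0, sent rp 1 → mismatch
  r2: data parity 1, sent rp 1 → ok
Recompute each column's even parity and compare to cp:
  c0: data parity 1, sent cp 1 → ok
  c1: data parity 1, sent cp 0 → mismatch
  c2: data parity 0, sent cp 0 → ok
  c3: data parity 0, sent cp 0 → ok
Exactly one row (r1) and one column (c1) fail → the flipped bit is at their intersection.

row 1, column 1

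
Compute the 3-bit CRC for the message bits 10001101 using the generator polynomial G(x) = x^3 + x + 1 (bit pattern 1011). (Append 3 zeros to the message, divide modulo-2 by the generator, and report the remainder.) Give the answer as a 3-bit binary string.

010

Append 3 zeros: 10001101000. Divide by 1011 (XOR where the leading bit is 1):
  pos 0: 1000 XOR 1011 = 0011
  pos 2: 1111 XOR 1011 = 0100
  pos 3: 1000 XOR 1011 = 0011
  pos 5: 1110 XOR 1011 = 0101
  pos 6: 1010 XOR 1011 = 0001
Remainder (last 3 bits) = 010. This is the CRC / FCS.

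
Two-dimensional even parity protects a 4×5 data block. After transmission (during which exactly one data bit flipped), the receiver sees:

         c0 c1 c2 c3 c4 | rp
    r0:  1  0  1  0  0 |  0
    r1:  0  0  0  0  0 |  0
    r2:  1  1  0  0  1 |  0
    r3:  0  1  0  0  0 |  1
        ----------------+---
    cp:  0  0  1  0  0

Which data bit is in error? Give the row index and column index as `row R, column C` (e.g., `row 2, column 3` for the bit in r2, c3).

row 2, column 4

Recompute each row's even parity and compare to rp:
  r0: data parity 0, sent rp 0 → ok
  r1: data parity 0, sent rp 0 → ok
  r2: data parity 1, sent rp 0 → mismatch
  r3: data parity 1, sent rp 1 → ok
Recompute each column's even parity and compare to cp:
  c0: data parity 0, sent cp 0 → ok
  c1: data parity 0, sent cp 0 → ok
  c2: data parity 1, sent cp 1 → ok
  c3: data parity 0, sent cp 0 → ok
  c4: data parity 1, sent cp 0 → mismatch
Exactly one row (r2) and one column (c4) fail → the flipped bit is at their intersection.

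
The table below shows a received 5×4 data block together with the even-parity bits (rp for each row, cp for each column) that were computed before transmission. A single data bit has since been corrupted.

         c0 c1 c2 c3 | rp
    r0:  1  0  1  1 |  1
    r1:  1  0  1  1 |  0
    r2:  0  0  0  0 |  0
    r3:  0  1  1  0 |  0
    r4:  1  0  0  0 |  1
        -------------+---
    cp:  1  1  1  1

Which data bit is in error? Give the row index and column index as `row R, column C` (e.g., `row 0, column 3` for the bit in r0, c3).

row 1, column 3

Recompute each row's even parity and compare to rp:
  r0: data parity 1, sent rp 1 → ok
  r1: data parity 1, sent rp 0 → mismatch
  r2: data parity 0, sent rp 0 → ok
  r3: data parity 0, sent rp 0 → ok
  r4: data parity 1, sent rp 1 → ok
Recompute each column's even parity and compare to cp:
  c0: data parity 1, sent cp 1 → ok
  c1: data parity 1, sent cp 1 → ok
  c2: data parity 1, sent cp 1 → ok
  c3: data parity 0, sent cp 1 → mismatch
Exactly one row (r1) and one column (c3) fail → the flipped bit is at their intersection.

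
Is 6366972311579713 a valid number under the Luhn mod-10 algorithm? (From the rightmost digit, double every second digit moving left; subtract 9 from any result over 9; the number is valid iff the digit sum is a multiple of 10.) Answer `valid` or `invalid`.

From the right, keep odd positions and double even positions (subtract 9 from any doubled value over 9):
  doubled (positions 2,4,...): 2 9 1 2 4 9 3 3 → sum 33
  kept (positions 1,3,...): 3 7 7 1 3 7 6 3 → sum 37
Total = 70.
70 mod 10 = 0, so the number is valid.

valid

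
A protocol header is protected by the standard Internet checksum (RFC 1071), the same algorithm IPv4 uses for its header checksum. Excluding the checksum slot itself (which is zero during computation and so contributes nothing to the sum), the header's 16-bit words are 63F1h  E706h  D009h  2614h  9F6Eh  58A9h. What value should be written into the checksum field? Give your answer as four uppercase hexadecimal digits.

One's-complement addition (fold any carry out of bit 15 back into bit 0):
  0x63F1 + 0xE706 = 0x14AF7 → wrap carry → 0x4AF8
  0x4AF8 + 0xD009 = 0x11B01 → wrap carry → 0x1B02
  0x1B02 + 0x2614 = 0x04116
  0x4116 + 0x9F6E = 0x0E084
  0xE084 + 0x58A9 = 0x1392D → wrap carry → 0x392E
One's-complement sum = 0x392E.
Checksum = ~0x392E & 0xFFFF = 0xC6D1.

C6D1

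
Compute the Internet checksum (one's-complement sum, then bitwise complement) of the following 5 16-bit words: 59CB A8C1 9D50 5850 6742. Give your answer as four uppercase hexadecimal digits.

A08F

One's-complement addition (fold any carry out of bit 15 back into bit 0):
  0x59CB + 0xA8C1 = 0x1028C → wrap carry → 0x028D
  0x028D + 0x9D50 = 0x09FDD
  0x9FDD + 0x5850 = 0x0F82D
  0xF82D + 0x6742 = 0x15F6F → wrap carry → 0x5F70
One's-complement sum = 0x5F70.
Checksum = ~0x5F70 & 0xFFFF = 0xA08F.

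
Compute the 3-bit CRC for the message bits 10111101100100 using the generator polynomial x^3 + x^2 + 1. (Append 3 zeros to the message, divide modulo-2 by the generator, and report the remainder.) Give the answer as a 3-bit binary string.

010

Append 3 zeros: 10111101100100000. Divide by 1101 (XOR where the leading bit is 1):
  pos 0: 1011 XOR 1101 = 0110
  pos 1: 1101 XOR 1101 = 0000
  pos 5: 1011 XOR 1101 = 0110
  pos 6: 1100 XOR 1101 = 0001
  pos 9: 1010 XOR 1101 = 0111
  pos 10: 1110 XOR 1101 = 0011
  pos 12: 1100 XOR 1101 = 0001
Remainder (last 3 bits) = 010. This is the CRC / FCS.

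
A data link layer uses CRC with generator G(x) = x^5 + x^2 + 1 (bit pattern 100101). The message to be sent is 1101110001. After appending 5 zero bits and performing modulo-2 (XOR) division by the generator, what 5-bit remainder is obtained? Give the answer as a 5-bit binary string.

Append 5 zeros: 110111000100000. Divide by 100101 (XOR where the leading bit is 1):
  pos 0: 110111 XOR 100101 = 010010
  pos 1: 100100 XOR 100101 = 000001
  pos 6: 100100 XOR 100101 = 000001
Remainder (last 5 bits) = 01000. This is the CRC / FCS.

01000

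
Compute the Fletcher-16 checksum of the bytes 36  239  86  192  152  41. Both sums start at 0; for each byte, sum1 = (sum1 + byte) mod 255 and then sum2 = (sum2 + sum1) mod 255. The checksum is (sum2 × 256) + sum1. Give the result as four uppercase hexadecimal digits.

7EEC

Running sums (mod 255):
  after byte 0 (36): sum1=36, sum2=36
  after byte 1 (239): sum1=20, sum2=56
  after byte 2 (86): sum1=106, sum2=162
  after byte 3 (192): sum1=43, sum2=205
  after byte 4 (152): sum1=195, sum2=145
  after byte 5 (41): sum1=236, sum2=126
Checksum = sum2·256 + sum1 = 126·256 + 236 = 32492 = 0x7EEC.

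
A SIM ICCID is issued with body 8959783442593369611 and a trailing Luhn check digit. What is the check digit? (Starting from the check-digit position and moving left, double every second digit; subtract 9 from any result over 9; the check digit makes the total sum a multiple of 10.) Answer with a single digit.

4

Partial digits right→left: 1 1 6 9 6 3 3 9 5 2 4 4 3 8 7 9 5 9 8
Double every second digit counting from the check-digit position (so the 1st, 3rd, 5th, ... of the partial from the right).
  doubled (with −9 where >9): 2 3 3 6 1 8 6 5 1 7 → sum 42
  kept as-is: 1 9 3 9 2 4 8 9 9 → sum 54
Total = 42 + 54 = 96.
Check digit = (10 − (96 mod 10)) mod 10 = 4.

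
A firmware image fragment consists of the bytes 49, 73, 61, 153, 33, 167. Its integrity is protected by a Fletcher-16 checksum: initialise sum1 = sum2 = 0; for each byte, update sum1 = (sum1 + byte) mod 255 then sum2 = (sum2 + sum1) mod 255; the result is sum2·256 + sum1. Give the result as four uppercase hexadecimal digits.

Running sums (mod 255):
  after byte 0 (49): sum1=49, sum2=49
  after byte 1 (73): sum1=122, sum2=171
  after byte 2 (61): sum1=183, sum2=99
  after byte 3 (153): sum1=81, sum2=180
  after byte 4 (33): sum1=114, sum2=39
  after byte 5 (167): sum1=26, sum2=65
Checksum = sum2·256 + sum1 = 65·256 + 26 = 16666 = 0x411A.

411A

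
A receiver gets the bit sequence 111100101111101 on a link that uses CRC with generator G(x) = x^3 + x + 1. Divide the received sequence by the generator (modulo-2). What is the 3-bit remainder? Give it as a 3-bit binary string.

101

Modulo-2 division of 111100101111101 by 1011:
  pos 0: 1111 XOR 1011 = 0100
  pos 1: 1000 XOR 1011 = 0011
  pos 3: 1101 XOR 1011 = 0110
  pos 4: 1100 XOR 1011 = 0111
  pos 5: 1111 XOR 1011 = 0100
  pos 6: 1001 XOR 1011 = 0010
  pos 8: 1011 XOR 1011 = 0000
Remainder = 101 (nonzero — an error is detected).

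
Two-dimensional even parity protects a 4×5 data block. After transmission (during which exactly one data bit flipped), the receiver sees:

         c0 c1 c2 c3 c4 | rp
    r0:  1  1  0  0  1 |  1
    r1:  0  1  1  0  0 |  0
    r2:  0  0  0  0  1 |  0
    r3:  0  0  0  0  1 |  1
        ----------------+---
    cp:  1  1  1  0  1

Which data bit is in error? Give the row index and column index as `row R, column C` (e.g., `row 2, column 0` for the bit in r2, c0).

row 2, column 1

Recompute each row's even parity and compare to rp:
  r0: data parity 1, sent rp 1 → ok
  r1: data parity 0, sent rp 0 → ok
  r2: data parity 1, sent rp 0 → mismatch
  r3: data parity 1, sent rp 1 → ok
Recompute each column's even parity and compare to cp:
  c0: data parity 1, sent cp 1 → ok
  c1: data parity 0, sent cp 1 → mismatch
  c2: data parity 1, sent cp 1 → ok
  c3: data parity 0, sent cp 0 → ok
  c4: data parity 1, sent cp 1 → ok
Exactly one row (r2) and one column (c1) fail → the flipped bit is at their intersection.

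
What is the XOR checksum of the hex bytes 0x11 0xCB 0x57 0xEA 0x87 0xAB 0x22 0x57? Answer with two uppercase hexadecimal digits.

3E

XOR the bytes together:
  start with 0x11
  0x11 ⊕ 0xCB = 0xDA
  0xDA ⊕ 0x57 = 0x8D
  0x8D ⊕ 0xEA = 0x67
  0x67 ⊕ 0x87 = 0xE0
  0xE0 ⊕ 0xAB = 0x4B
  0x4B ⊕ 0x22 = 0x69
  0x69 ⊕ 0x57 = 0x3E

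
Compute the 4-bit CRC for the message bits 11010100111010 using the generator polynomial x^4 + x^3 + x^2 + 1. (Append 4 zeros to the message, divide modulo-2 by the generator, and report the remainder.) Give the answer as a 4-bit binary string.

1010

Append 4 zeros: 110101001110100000. Divide by 11101 (XOR where the leading bit is 1):
  pos 0: 11010 XOR 11101 = 00111
  pos 2: 11110 XOR 11101 = 00011
  pos 5: 11011 XOR 11101 = 00110
  pos 7: 11010 XOR 11101 = 00111
  pos 9: 11110 XOR 11101 = 00011
  pos 12: 11000 XOR 11101 = 00101
Remainder (last 4 bits) = 1010. This is the CRC / FCS.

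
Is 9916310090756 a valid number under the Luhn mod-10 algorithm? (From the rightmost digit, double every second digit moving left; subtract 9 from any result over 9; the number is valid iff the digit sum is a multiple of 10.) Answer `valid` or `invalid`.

valid

From the right, keep odd positions and double even positions (subtract 9 from any doubled value over 9):
  doubled (positions 2,4,...): 1 0 0 2 3 9 → sum 15
  kept (positions 1,3,...): 6 7 9 0 3 1 9 → sum 35
Total = 50.
50 mod 10 = 0, so the number is valid.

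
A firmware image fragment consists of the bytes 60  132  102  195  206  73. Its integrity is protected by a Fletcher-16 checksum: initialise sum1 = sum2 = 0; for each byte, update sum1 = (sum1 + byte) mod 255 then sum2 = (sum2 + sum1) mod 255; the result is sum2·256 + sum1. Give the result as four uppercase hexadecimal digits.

Running sums (mod 255):
  after byte 0 (60): sum1=60, sum2=60
  after byte 1 (132): sum1=192, sum2=252
  after byte 2 (102): sum1=39, sum2=36
  after byte 3 (195): sum1=234, sum2=15
  after byte 4 (206): sum1=185, sum2=200
  after byte 5 (73): sum1=3, sum2=203
Checksum = sum2·256 + sum1 = 203·256 + 3 = 51971 = 0xCB03.

CB03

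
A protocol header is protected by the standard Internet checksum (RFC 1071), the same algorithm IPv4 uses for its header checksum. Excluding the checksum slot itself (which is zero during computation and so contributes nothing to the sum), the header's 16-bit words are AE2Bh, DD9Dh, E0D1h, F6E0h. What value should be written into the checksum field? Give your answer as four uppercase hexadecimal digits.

One's-complement addition (fold any carry out of bit 15 back into bit 0):
  0xAE2B + 0xDD9D = 0x18BC8 → wrap carry → 0x8BC9
  0x8BC9 + 0xE0D1 = 0x16C9A → wrap carry → 0x6C9B
  0x6C9B + 0xF6E0 = 0x1637B → wrap carry → 0x637C
One's-complement sum = 0x637C.
Checksum = ~0x637C & 0xFFFF = 0x9C83.

9C83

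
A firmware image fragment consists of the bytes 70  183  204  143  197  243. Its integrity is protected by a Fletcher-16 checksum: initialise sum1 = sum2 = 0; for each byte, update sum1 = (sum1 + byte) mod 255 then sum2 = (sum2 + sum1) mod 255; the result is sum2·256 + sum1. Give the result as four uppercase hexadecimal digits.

Running sums (mod 255):
  after byte 0 (70): sum1=70, sum2=70
  after byte 1 (183): sum1=253, sum2=68
  after byte 2 (204): sum1=202, sum2=15
  after byte 3 (143): sum1=90, sum2=105
  after byte 4 (197): sum1=32, sum2=137
  after byte 5 (243): sum1=20, sum2=157
Checksum = sum2·256 + sum1 = 157·256 + 20 = 40212 = 0x9D14.

9D14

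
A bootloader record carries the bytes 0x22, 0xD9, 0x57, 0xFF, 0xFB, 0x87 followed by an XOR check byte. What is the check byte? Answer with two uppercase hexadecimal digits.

2F

XOR the bytes together:
  start with 0x22
  0x22 ⊕ 0xD9 = 0xFB
  0xFB ⊕ 0x57 = 0xAC
  0xAC ⊕ 0xFF = 0x53
  0x53 ⊕ 0xFB = 0xA8
  0xA8 ⊕ 0x87 = 0x2F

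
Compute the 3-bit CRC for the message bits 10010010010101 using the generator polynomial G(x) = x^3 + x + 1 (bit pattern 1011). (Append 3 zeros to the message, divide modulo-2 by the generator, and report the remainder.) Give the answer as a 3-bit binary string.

Append 3 zeros: 10010010010101000. Divide by 1011 (XOR where the leading bit is 1):
  pos 0: 1001 XOR 1011 = 0010
  pos 2: 1000 XOR 1011 = 0011
  pos 4: 1110 XOR 1011 = 0101
  pos 5: 1010 XOR 1011 = 0001
  pos 8: 1101 XOR 1011 = 0110
  pos 9: 1100 XOR 1011 = 0111
  pos 10: 1111 XOR 1011 = 0100
  pos 11: 1000 XOR 1011 = 0011
  pos 13: 1100 XOR 1011 = 0111
Remainder (last 3 bits) = 111. This is the CRC / FCS.

111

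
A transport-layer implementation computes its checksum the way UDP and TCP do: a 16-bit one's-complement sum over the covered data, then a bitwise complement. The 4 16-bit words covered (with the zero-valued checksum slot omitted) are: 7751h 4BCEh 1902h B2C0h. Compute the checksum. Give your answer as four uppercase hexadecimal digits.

One's-complement addition (fold any carry out of bit 15 back into bit 0):
  0x7751 + 0x4BCE = 0x0C31F
  0xC31F + 0x1902 = 0x0DC21
  0xDC21 + 0xB2C0 = 0x18EE1 → wrap carry → 0x8EE2
One's-complement sum = 0x8EE2.
Checksum = ~0x8EE2 & 0xFFFF = 0x711D.

711D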